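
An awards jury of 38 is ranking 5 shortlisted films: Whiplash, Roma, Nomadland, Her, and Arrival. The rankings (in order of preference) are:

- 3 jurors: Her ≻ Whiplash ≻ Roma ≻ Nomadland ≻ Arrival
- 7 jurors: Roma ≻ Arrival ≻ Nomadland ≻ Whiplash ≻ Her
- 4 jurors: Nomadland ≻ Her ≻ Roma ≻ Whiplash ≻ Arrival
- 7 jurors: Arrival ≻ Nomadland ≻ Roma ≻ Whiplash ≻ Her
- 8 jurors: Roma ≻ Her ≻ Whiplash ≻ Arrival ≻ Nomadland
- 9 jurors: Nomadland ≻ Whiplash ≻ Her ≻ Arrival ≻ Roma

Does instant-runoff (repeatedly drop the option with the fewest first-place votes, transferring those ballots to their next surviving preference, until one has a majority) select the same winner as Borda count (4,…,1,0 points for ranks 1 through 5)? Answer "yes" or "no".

yes

Instant-runoff — R1 Whiplash 0, Roma 15, Nomadland 13, Her 3, Arrival 7 (Whiplash out); R2 Roma 15, Nomadland 13, Her 3, Arrival 7 (Her out); R3 Roma 18, Nomadland 13, Arrival 7 (Arrival out); R4 Roma 18, Nomadland 20 (Nomadland winner). Winner: Nomadland.
Borda — scores: Whiplash 70, Roma 88, Nomadland 90, Her 66, Arrival 66. Winner: Nomadland.
The two methods agree.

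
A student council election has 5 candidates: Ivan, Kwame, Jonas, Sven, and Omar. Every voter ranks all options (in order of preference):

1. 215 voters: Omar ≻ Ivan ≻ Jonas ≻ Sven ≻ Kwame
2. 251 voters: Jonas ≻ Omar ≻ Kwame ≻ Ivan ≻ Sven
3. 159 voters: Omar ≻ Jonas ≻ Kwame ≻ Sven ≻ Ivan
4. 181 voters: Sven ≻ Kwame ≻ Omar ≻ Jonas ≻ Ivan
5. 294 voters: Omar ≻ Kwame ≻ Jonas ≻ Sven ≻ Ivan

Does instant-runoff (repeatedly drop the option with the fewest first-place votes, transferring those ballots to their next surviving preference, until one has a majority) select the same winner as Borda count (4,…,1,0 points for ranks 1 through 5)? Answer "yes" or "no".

Instant-runoff — R1 Ivan 0, Kwame 0, Jonas 251, Sven 181, Omar 668 (Omar winner). Winner: Omar.
Borda — scores: Ivan 896, Kwame 2245, Jonas 2680, Sven 1392, Omar 3787. Winner: Omar.
The two methods agree.

yes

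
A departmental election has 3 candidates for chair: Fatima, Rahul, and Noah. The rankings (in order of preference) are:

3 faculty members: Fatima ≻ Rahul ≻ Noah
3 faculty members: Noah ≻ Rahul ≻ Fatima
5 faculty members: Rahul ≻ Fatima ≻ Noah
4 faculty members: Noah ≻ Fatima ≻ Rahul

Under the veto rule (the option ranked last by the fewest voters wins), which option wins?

Last-place votes: Fatima 3, Rahul 4, Noah 8.
Fatima is ranked last by the fewest voters, so Fatima wins.

Fatima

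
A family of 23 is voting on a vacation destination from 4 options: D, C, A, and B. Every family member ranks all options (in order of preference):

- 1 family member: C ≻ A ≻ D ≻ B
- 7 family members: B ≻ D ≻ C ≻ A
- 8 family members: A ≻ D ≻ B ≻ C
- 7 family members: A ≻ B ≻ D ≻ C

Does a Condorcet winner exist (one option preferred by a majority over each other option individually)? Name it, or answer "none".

A

A vs D: 16–7 for A.
A vs C: 15–8 for A.
A vs B: 16–7 for A.
A beats every other option head-to-head.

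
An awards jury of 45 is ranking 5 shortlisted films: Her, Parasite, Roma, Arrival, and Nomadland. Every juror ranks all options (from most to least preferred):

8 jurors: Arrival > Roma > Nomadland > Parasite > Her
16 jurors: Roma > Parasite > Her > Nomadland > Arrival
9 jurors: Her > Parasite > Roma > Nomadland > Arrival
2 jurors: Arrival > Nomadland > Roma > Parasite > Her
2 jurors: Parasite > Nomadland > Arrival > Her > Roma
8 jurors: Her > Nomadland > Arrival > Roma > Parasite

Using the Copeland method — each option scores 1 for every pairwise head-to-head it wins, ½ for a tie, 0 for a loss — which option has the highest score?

Roma

Her: beats Arrival and Nomadland; loses to Parasite and Roma → score 2.
Parasite: beats Her, Arrival, and Nomadland; loses to Roma → score 3.
Roma: beats Her, Parasite, Arrival, and Nomadland → score 4.
Arrival: loses to Her, Parasite, Roma, and Nomadland → score 0.
Nomadland: beats Arrival; loses to Her, Parasite, and Roma → score 1.
Roma has the best pairwise record.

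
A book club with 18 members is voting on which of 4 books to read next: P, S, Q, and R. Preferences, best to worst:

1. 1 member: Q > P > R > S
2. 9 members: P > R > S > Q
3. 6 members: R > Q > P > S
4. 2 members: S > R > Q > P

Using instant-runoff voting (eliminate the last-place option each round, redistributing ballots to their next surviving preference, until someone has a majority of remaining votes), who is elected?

P

Round 1: P 9, S 2, Q 1, R 6. Eliminate Q.
Round 2: P 10, S 2, R 6. P has a majority.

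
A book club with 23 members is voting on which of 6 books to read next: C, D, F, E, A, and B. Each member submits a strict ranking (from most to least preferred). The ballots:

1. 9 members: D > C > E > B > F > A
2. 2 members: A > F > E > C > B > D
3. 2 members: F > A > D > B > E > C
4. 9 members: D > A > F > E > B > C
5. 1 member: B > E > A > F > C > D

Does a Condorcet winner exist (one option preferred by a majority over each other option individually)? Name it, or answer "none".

D

D vs C: 20–3 for D.
D vs F: 18–5 for D.
D vs E: 20–3 for D.
D vs A: 18–5 for D.
D vs B: 20–3 for D.
D beats every other option head-to-head.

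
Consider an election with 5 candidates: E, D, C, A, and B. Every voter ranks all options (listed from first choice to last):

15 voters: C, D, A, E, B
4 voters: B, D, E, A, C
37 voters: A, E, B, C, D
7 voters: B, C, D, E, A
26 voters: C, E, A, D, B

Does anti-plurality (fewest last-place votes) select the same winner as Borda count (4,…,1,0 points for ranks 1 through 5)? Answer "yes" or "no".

Anti-plurality — last-place votes: E 0, D 37, C 4, A 7, B 41. Winner: E.
Borda — scores: E 219, D 97, C 222, A 234, B 118. Winner: A.
The two methods disagree.

no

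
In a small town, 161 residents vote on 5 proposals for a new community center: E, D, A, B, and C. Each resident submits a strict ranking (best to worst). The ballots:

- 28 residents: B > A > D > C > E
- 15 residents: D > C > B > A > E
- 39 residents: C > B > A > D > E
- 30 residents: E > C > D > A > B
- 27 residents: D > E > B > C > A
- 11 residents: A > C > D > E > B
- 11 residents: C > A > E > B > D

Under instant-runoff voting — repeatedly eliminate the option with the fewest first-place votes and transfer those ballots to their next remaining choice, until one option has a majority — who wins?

Round 1: E 30, D 42, A 11, B 28, C 50. Eliminate A.
Round 2: E 30, D 42, B 28, C 61. Eliminate B.
Round 3: E 30, D 70, C 61. Eliminate E.
Round 4: D 70, C 91. C has a majority.

C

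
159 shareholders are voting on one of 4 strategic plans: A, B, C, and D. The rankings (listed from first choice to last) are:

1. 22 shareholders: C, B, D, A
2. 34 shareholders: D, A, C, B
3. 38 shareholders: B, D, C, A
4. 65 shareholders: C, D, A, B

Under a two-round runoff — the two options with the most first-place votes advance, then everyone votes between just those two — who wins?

Round 1 first-place votes: A 0, B 38, C 87, D 34.
C and B advance.
Runoff: C is preferred to B by 121 voters; B by 38.
C wins the runoff.

C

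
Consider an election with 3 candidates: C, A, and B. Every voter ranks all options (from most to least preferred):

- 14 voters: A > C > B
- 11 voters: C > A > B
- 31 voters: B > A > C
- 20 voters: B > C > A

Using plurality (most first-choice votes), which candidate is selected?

First-place votes: C 11, A 14, B 51.
B has the most first-place votes.

B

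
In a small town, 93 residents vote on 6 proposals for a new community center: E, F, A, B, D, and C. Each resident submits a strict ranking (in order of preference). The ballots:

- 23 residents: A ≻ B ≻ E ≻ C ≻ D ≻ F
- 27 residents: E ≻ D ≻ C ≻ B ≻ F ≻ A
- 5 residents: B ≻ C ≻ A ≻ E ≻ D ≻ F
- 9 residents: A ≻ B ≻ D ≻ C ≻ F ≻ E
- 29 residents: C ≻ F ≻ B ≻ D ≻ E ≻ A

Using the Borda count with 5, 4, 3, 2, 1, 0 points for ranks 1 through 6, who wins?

C

E: 23·3 + 27·5 + 5·2 + 9·0 + 29·1 = 243
F: 23·0 + 27·1 + 5·0 + 9·1 + 29·4 = 152
A: 23·5 + 27·0 + 5·3 + 9·5 + 29·0 = 175
B: 23·4 + 27·2 + 5·5 + 9·4 + 29·3 = 294
D: 23·1 + 27·4 + 5·1 + 9·3 + 29·2 = 221
C: 23·2 + 27·3 + 5·4 + 9·2 + 29·5 = 310
C has the highest Borda score (310).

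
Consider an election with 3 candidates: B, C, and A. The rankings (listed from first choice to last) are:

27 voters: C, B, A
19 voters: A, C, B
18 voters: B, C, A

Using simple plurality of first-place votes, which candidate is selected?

C

First-place votes: B 18, C 27, A 19.
C has the most first-place votes.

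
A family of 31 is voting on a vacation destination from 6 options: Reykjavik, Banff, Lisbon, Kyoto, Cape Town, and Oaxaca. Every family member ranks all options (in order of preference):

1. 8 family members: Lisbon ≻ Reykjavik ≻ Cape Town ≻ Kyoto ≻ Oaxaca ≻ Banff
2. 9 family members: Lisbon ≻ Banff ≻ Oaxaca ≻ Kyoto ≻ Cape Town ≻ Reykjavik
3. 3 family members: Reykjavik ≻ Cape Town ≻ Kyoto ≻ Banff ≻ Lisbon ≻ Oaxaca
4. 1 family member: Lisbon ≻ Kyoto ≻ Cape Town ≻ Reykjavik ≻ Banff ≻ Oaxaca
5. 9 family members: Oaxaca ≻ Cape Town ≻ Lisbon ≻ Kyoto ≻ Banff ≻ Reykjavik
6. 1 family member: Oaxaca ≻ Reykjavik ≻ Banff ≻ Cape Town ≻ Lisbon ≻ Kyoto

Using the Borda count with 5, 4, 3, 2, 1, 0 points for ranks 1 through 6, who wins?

Lisbon

Reykjavik: 8·4 + 9·0 + 3·5 + 1·2 + 9·0 + 1·4 = 53
Banff: 8·0 + 9·4 + 3·2 + 1·1 + 9·1 + 1·3 = 55
Lisbon: 8·5 + 9·5 + 3·1 + 1·5 + 9·3 + 1·1 = 121
Kyoto: 8·2 + 9·2 + 3·3 + 1·4 + 9·2 + 1·0 = 65
Cape Town: 8·3 + 9·1 + 3·4 + 1·3 + 9·4 + 1·2 = 86
Oaxaca: 8·1 + 9·3 + 3·0 + 1·0 + 9·5 + 1·5 = 85
Lisbon has the highest Borda score (121).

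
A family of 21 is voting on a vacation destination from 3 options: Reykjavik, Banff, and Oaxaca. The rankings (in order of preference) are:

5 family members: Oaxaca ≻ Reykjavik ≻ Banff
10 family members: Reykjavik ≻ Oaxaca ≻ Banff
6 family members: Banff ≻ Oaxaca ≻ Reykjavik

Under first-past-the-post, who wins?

First-place votes: Reykjavik 10, Banff 6, Oaxaca 5.
Reykjavik has the most first-place votes.

Reykjavik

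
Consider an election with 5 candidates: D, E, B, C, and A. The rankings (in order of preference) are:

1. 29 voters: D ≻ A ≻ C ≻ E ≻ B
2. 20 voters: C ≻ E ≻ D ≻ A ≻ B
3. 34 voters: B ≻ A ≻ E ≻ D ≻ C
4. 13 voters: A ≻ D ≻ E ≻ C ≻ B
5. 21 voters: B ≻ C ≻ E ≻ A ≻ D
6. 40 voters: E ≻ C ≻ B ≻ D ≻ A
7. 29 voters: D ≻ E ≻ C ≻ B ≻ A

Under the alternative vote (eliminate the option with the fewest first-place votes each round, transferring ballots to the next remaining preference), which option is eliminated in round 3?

B

Round 1: D 58, E 40, B 55, C 20, A 13. Eliminate A.
Round 2: D 71, E 40, B 55, C 20. Eliminate C.
Round 3: D 71, E 60, B 55. Eliminate B.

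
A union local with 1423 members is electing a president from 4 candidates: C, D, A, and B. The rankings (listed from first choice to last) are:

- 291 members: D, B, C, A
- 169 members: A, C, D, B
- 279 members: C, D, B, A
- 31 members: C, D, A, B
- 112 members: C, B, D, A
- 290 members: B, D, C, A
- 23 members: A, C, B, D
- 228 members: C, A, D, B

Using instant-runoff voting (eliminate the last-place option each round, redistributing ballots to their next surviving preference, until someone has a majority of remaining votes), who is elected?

C

Round 1: C 650, D 291, A 192, B 290. Eliminate A.
Round 2: C 842, D 291, B 290. C has a majority.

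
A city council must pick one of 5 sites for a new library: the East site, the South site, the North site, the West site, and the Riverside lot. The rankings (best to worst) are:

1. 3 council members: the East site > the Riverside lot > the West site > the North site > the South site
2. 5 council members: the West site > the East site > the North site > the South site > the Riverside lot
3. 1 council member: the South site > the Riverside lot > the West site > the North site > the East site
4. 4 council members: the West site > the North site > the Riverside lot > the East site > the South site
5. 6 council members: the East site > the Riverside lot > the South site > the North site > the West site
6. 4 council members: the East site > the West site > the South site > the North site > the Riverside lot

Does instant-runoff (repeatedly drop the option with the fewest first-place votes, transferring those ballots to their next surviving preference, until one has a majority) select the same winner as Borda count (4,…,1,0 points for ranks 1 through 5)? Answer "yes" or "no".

Instant-runoff — R1 the East site 13, the South site 1, the North site 0, the West site 9, the Riverside lot 0 (the East site winner). Winner: the East site.
Borda — scores: the East site 71, the South site 29, the North site 36, the West site 56, the Riverside lot 38. Winner: the East site.
The two methods agree.

yes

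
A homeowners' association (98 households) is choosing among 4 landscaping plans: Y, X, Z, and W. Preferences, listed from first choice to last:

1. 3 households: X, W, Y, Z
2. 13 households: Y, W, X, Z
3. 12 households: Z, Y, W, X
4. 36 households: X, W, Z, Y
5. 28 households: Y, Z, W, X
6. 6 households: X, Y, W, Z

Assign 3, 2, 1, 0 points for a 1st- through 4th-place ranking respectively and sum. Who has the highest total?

Y

Y: 3·1 + 13·3 + 12·2 + 36·0 + 28·3 + 6·2 = 162
X: 3·3 + 13·1 + 12·0 + 36·3 + 28·0 + 6·3 = 148
Z: 3·0 + 13·0 + 12·3 + 36·1 + 28·2 + 6·0 = 128
W: 3·2 + 13·2 + 12·1 + 36·2 + 28·1 + 6·1 = 150
Y has the highest Borda score (162).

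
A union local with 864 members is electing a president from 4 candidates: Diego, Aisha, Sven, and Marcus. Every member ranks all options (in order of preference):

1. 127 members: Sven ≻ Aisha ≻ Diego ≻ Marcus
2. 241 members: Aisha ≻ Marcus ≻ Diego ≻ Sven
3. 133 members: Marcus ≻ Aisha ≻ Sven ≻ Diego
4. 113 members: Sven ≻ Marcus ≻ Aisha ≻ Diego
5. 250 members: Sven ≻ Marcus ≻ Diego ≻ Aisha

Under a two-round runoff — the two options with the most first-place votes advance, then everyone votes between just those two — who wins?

Sven

Round 1 first-place votes: Diego 0, Aisha 241, Sven 490, Marcus 133.
Sven and Aisha advance.
Runoff: Sven is preferred to Aisha by 490 voters; Aisha by 374.
Sven wins the runoff.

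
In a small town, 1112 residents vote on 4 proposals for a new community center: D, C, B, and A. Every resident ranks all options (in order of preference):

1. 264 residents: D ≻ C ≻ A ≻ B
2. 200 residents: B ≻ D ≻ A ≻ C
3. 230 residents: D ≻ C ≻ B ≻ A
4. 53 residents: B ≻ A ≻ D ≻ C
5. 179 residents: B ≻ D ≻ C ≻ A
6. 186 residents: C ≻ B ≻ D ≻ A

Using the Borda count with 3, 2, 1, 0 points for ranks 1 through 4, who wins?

D

D: 264·3 + 200·2 + 230·3 + 53·1 + 179·2 + 186·1 = 2479
C: 264·2 + 200·0 + 230·2 + 53·0 + 179·1 + 186·3 = 1725
B: 264·0 + 200·3 + 230·1 + 53·3 + 179·3 + 186·2 = 1898
A: 264·1 + 200·1 + 230·0 + 53·2 + 179·0 + 186·0 = 570
D has the highest Borda score (2479).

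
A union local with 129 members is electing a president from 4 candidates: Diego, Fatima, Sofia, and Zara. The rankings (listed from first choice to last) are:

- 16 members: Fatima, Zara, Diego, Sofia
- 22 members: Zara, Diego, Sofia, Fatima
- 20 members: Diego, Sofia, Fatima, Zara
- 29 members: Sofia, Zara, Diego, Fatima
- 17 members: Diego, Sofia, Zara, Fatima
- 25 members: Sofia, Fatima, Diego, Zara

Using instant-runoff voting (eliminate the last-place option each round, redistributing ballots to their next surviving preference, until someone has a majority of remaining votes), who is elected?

Round 1: Diego 37, Fatima 16, Sofia 54, Zara 22. Eliminate Fatima.
Round 2: Diego 37, Sofia 54, Zara 38. Eliminate Diego.
Round 3: Sofia 91, Zara 38. Sofia has a majority.

Sofia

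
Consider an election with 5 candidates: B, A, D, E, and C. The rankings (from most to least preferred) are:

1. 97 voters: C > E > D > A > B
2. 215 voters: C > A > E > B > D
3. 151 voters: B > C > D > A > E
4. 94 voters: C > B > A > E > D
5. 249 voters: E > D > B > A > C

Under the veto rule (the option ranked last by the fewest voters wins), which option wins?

Last-place votes: B 97, A 0, D 309, E 151, C 249.
A is ranked last by the fewest voters, so A wins.

A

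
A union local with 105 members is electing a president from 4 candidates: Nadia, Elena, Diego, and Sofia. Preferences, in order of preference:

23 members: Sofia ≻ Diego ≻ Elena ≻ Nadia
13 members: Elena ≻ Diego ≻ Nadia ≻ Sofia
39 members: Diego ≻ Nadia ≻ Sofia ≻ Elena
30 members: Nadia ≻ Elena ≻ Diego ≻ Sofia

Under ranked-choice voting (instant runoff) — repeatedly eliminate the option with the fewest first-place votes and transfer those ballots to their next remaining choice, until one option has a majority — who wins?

Round 1: Nadia 30, Elena 13, Diego 39, Sofia 23. Eliminate Elena.
Round 2: Nadia 30, Diego 52, Sofia 23. Eliminate Sofia.
Round 3: Nadia 30, Diego 75. Diego has a majority.

Diego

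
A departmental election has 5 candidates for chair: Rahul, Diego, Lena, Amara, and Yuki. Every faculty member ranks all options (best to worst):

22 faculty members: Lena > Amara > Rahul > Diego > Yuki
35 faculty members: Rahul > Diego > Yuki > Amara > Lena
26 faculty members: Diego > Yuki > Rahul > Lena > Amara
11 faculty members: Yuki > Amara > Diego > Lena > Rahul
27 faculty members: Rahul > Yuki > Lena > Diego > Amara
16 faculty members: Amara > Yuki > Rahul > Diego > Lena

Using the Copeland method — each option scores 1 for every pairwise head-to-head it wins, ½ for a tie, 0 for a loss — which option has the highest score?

Rahul: beats Diego, Lena, Amara, and Yuki → score 4.
Diego: beats Lena, Amara, and Yuki; loses to Rahul → score 3.
Lena: beats Amara; loses to Rahul, Diego, and Yuki → score 1.
Amara: loses to Rahul, Diego, Lena, and Yuki → score 0.
Yuki: beats Lena and Amara; loses to Rahul and Diego → score 2.
Rahul has the best pairwise record.

Rahul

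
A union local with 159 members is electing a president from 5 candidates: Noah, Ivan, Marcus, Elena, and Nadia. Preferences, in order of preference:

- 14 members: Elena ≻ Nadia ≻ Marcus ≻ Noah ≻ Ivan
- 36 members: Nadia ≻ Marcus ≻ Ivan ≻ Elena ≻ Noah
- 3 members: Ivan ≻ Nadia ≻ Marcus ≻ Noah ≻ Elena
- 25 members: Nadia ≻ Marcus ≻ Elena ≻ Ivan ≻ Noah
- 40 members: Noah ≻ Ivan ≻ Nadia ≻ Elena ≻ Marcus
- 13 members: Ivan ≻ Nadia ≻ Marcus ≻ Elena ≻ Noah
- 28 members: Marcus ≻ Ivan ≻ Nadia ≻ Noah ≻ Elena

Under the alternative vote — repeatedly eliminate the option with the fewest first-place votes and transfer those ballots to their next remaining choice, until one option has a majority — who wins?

Nadia

Round 1: Noah 40, Ivan 16, Marcus 28, Elena 14, Nadia 61. Eliminate Elena.
Round 2: Noah 40, Ivan 16, Marcus 28, Nadia 75. Eliminate Ivan.
Round 3: Noah 40, Marcus 28, Nadia 91. Nadia has a majority.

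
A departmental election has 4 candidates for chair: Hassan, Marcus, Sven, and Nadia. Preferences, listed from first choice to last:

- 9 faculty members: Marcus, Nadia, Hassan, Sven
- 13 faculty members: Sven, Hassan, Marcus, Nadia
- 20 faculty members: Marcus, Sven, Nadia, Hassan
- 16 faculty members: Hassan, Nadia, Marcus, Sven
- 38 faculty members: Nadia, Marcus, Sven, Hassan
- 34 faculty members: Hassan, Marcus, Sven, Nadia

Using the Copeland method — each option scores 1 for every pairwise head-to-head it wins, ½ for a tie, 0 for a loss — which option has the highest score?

Marcus

Hassan: loses to Marcus, Sven, and Nadia → score 0.
Marcus: beats Hassan, Sven, and Nadia → score 3.
Sven: beats Hassan and Nadia; loses to Marcus → score 2.
Nadia: beats Hassan; loses to Marcus and Sven → score 1.
Marcus has the best pairwise record.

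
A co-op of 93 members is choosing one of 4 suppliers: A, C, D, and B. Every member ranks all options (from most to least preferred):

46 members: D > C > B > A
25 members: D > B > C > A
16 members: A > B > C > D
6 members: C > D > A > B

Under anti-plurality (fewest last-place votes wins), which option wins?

Last-place votes: A 71, C 0, D 16, B 6.
C is ranked last by the fewest voters, so C wins.

C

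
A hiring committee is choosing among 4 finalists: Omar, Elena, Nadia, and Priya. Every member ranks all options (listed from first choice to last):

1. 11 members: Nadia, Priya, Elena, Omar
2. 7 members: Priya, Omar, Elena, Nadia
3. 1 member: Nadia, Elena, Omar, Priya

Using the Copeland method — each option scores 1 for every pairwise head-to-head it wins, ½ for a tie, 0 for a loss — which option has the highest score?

Omar: loses to Elena, Nadia, and Priya → score 0.
Elena: beats Omar; loses to Nadia and Priya → score 1.
Nadia: beats Omar, Elena, and Priya → score 3.
Priya: beats Omar and Elena; loses to Nadia → score 2.
Nadia has the best pairwise record.

Nadia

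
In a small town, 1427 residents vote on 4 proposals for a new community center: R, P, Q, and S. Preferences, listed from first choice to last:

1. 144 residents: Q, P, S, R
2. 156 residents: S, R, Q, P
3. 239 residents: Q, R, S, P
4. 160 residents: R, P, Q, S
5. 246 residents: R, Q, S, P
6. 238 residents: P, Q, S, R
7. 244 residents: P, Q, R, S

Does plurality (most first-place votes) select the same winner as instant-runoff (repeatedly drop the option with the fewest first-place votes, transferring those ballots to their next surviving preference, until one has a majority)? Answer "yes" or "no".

no

Plurality — first-place votes: R 406, P 482, Q 383, S 156. Winner: P.
Instant-runoff — R1 R 406, P 482, Q 383, S 156 (S out); R2 R 562, P 482, Q 383 (Q out); R3 R 801, P 626 (R winner). Winner: R.
The two methods disagree.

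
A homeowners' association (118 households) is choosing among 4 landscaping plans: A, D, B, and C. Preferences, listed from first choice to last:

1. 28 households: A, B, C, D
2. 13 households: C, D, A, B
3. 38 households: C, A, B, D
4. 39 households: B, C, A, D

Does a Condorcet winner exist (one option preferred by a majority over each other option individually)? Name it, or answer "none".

none

Checking pairwise contests:
C beats A 90–28.
A beats D 105–13.
A beats B 79–39.
B beats C 67–51.
Every option loses at least one head-to-head, so there is no Condorcet winner.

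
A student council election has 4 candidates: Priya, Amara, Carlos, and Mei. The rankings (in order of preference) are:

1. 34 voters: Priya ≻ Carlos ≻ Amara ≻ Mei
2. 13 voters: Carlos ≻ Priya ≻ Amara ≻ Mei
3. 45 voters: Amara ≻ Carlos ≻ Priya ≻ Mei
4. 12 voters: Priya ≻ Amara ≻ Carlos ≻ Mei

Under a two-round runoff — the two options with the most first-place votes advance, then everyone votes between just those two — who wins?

Round 1 first-place votes: Priya 46, Amara 45, Carlos 13, Mei 0.
Priya and Amara advance.
Runoff: Priya is preferred to Amara by 59 voters; Amara by 45.
Priya wins the runoff.

Priya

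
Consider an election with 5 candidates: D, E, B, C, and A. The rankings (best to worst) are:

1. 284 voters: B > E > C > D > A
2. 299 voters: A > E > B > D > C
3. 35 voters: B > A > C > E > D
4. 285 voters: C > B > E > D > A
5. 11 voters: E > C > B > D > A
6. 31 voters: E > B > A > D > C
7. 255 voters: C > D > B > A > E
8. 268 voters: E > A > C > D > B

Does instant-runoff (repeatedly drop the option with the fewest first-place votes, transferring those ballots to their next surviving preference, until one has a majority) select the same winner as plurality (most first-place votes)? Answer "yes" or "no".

Instant-runoff — R1 D 0, E 310, B 319, C 540, A 299 (D out); R2 E 310, B 319, C 540, A 299 (A out); R3 E 609, B 319, C 540 (B out); R4 E 893, C 575 (E winner). Winner: E.
Plurality — first-place votes: D 0, E 310, B 319, C 540, A 299. Winner: C.
The two methods disagree.

no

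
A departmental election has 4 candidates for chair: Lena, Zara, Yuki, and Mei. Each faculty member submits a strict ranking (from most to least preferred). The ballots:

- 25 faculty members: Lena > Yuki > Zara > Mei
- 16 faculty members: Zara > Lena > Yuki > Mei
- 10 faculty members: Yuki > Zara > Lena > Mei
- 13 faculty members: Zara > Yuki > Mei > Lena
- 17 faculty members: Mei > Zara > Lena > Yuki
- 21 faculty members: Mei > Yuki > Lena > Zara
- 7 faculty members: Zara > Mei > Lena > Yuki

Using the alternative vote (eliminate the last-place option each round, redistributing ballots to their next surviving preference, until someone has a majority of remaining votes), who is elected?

Zara

Round 1: Lena 25, Zara 36, Yuki 10, Mei 38. Eliminate Yuki.
Round 2: Lena 25, Zara 46, Mei 38. Eliminate Lena.
Round 3: Zara 71, Mei 38. Zara has a majority.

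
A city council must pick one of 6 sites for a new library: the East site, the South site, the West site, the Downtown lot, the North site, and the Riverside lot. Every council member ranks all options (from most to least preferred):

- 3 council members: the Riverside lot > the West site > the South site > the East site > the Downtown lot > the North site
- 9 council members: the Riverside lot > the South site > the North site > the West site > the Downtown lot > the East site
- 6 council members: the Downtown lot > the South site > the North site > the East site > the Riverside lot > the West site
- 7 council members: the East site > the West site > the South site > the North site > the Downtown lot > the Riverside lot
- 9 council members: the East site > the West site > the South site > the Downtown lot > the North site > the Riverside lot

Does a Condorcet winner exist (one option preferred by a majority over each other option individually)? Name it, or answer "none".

Checking pairwise contests:
the South site beats the East site 18–16.
the West site beats the South site 19–15.
the East site beats the West site 22–12.
the East site beats the Downtown lot 19–15.
the East site beats the North site 19–15.
the East site beats the Riverside lot 22–12.
Every option loses at least one head-to-head, so there is no Condorcet winner.

none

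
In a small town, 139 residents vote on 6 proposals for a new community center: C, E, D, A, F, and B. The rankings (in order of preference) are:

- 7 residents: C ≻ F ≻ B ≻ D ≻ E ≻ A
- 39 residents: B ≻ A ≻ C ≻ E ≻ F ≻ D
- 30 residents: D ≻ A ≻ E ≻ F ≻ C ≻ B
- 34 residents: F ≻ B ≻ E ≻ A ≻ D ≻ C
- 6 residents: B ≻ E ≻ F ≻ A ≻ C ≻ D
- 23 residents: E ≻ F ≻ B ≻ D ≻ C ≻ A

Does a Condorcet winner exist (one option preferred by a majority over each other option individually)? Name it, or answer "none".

Checking pairwise contests:
E beats C 93–46.
B beats E 86–53.
E beats D 102–37.
E beats A 70–69.
E beats F 98–41.
F beats B 94–45.
Every option loses at least one head-to-head, so there is no Condorcet winner.

none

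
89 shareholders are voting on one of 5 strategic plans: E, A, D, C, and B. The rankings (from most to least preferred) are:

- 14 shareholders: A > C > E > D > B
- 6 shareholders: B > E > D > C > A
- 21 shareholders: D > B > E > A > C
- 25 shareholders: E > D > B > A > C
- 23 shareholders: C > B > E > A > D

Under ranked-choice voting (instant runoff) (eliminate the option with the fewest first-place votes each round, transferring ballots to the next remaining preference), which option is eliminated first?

Round 1: E 25, A 14, D 21, C 23, B 6. Eliminate B.

B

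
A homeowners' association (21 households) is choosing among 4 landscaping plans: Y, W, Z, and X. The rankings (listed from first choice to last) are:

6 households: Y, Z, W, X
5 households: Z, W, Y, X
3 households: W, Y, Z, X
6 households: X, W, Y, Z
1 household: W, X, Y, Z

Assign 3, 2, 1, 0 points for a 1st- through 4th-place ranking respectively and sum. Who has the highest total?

W

Y: 6·3 + 5·1 + 3·2 + 6·1 + 1·1 = 36
W: 6·1 + 5·2 + 3·3 + 6·2 + 1·3 = 40
Z: 6·2 + 5·3 + 3·1 + 6·0 + 1·0 = 30
X: 6·0 + 5·0 + 3·0 + 6·3 + 1·2 = 20
W has the highest Borda score (40).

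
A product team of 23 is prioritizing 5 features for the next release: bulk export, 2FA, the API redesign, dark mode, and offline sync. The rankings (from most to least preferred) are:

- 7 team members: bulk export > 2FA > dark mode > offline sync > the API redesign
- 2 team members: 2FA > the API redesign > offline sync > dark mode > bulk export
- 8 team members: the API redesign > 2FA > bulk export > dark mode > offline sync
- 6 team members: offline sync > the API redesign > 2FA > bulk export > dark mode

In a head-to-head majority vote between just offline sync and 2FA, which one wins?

2FA

Voters preferring offline sync to 2FA: 6; preferring 2FA to offline sync: 17.
2FA wins the head-to-head.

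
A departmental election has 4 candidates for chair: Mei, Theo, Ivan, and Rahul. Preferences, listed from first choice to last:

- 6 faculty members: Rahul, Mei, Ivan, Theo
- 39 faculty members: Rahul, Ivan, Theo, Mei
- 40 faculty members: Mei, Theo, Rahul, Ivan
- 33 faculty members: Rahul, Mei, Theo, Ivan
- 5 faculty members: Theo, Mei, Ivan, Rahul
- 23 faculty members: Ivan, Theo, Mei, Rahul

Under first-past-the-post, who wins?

Rahul

First-place votes: Mei 40, Theo 5, Ivan 23, Rahul 78.
Rahul has the most first-place votes.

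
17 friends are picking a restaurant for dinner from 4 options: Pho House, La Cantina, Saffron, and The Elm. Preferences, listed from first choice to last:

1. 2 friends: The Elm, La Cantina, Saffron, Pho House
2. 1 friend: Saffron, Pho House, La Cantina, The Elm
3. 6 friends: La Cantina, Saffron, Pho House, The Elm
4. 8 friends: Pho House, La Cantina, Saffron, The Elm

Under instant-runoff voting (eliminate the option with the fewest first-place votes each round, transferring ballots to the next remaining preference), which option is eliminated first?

Round 1: Pho House 8, La Cantina 6, Saffron 1, The Elm 2. Eliminate Saffron.

Saffron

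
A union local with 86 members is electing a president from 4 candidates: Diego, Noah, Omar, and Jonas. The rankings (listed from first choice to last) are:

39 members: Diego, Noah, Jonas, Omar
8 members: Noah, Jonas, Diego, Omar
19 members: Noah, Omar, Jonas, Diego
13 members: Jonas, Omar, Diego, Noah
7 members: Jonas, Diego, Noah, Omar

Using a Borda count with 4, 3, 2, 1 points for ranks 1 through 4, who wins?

Noah

Diego: 39·4 + 8·2 + 19·1 + 13·2 + 7·3 = 238
Noah: 39·3 + 8·4 + 19·4 + 13·1 + 7·2 = 252
Omar: 39·1 + 8·1 + 19·3 + 13·3 + 7·1 = 150
Jonas: 39·2 + 8·3 + 19·2 + 13·4 + 7·4 = 220
Noah has the highest Borda score (252).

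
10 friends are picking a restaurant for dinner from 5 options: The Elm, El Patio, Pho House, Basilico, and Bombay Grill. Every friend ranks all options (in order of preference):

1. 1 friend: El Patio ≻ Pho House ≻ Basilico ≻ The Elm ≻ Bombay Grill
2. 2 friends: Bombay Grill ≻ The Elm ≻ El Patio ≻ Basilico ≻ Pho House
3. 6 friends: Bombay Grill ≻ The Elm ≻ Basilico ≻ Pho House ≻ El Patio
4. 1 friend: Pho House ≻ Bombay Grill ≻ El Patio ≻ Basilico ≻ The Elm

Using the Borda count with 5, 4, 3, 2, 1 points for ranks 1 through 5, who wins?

The Elm: 1·2 + 2·4 + 6·4 + 1·1 = 35
El Patio: 1·5 + 2·3 + 6·1 + 1·3 = 20
Pho House: 1·4 + 2·1 + 6·2 + 1·5 = 23
Basilico: 1·3 + 2·2 + 6·3 + 1·2 = 27
Bombay Grill: 1·1 + 2·5 + 6·5 + 1·4 = 45
Bombay Grill has the highest Borda score (45).

Bombay Grill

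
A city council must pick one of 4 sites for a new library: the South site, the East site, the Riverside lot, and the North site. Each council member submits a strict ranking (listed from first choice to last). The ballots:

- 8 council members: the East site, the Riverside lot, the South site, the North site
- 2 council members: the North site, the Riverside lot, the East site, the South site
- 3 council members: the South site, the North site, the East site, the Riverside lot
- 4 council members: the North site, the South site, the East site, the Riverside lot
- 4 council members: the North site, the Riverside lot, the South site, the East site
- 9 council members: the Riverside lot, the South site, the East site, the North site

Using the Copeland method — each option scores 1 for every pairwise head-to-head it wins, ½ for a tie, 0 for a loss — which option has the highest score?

the Riverside lot

the South site: beats the East site and the North site; loses to the Riverside lot → score 2.
the East site: beats the North site; ties the Riverside lot; loses to the South site → score 1.5.
the Riverside lot: beats the South site and the North site; ties the East site → score 2.5.
the North site: loses to the South site, the East site, and the Riverside lot → score 0.
the Riverside lot has the best pairwise record.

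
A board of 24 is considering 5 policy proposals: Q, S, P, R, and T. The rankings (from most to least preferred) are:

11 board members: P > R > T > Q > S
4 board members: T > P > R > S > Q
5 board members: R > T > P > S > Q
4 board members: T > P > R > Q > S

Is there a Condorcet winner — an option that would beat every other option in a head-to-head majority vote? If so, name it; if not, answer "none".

Checking pairwise contests:
P beats Q 24–0.
Q beats S 15–9.
T beats P 13–11.
P beats R 19–5.
R beats T 16–8.
Every option loses at least one head-to-head, so there is no Condorcet winner.

none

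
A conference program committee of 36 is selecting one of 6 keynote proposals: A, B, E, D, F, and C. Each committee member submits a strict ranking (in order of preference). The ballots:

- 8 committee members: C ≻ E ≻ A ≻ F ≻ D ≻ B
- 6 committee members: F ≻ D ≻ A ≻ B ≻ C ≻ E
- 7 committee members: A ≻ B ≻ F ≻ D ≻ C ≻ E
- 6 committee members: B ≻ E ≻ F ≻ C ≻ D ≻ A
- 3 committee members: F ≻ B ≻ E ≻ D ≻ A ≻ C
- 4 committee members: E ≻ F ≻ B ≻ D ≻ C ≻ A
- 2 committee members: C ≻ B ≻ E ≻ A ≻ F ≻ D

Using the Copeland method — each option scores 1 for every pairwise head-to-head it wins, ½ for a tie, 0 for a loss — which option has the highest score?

A: beats B; loses to E, D, F, and C → score 1.
B: beats E, D, and C; loses to A and F → score 3.
E: beats A, D, and F; loses to B and C → score 3.
D: beats A and C; loses to B, E, and F → score 2.
F: beats A, B, D, and C; loses to E → score 4.
C: beats A and E; loses to B, D, and F → score 2.
F has the best pairwise record.

F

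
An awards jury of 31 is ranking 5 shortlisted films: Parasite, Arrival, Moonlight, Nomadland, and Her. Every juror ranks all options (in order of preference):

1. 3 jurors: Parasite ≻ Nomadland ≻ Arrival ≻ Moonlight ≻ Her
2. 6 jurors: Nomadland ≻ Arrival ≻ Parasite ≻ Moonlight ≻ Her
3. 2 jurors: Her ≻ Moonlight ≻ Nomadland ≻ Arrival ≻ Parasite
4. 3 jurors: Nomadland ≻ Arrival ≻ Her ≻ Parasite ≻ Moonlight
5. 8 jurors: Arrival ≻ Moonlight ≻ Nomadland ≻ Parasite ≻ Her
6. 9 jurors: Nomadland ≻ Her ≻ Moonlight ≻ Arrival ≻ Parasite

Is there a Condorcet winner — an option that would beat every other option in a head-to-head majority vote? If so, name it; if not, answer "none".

Nomadland vs Parasite: 28–3 for Nomadland.
Nomadland vs Arrival: 23–8 for Nomadland.
Nomadland vs Moonlight: 21–10 for Nomadland.
Nomadland vs Her: 29–2 for Nomadland.
Nomadland beats every other option head-to-head.

Nomadland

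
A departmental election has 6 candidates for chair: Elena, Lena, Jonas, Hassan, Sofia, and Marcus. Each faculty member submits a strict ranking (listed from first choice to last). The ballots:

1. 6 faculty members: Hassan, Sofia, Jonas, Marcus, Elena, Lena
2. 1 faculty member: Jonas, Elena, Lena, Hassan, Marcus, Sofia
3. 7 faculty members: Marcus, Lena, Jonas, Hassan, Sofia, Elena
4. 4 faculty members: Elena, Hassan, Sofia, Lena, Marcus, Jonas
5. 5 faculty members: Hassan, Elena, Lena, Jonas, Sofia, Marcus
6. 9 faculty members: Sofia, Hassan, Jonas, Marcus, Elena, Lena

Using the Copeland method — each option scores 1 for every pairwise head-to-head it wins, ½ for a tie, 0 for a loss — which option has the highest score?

Hassan

Elena: beats Lena; loses to Jonas, Hassan, Sofia, and Marcus → score 1.
Lena: ties Jonas; loses to Elena, Hassan, Sofia, and Marcus → score 0.5.
Jonas: beats Elena and Marcus; ties Lena; loses to Hassan and Sofia → score 2.5.
Hassan: beats Elena, Lena, Jonas, Sofia, and Marcus → score 5.
Sofia: beats Elena, Lena, Jonas, and Marcus; loses to Hassan → score 4.
Marcus: beats Elena and Lena; loses to Jonas, Hassan, and Sofia → score 2.
Hassan has the best pairwise record.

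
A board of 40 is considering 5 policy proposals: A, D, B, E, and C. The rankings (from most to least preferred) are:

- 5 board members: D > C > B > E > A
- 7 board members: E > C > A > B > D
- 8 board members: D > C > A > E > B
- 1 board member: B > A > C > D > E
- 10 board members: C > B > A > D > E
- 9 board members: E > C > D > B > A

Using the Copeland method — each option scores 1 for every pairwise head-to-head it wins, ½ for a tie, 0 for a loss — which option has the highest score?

A: loses to D, B, E, and C → score 0.
D: beats A, B, and E; loses to C → score 3.
B: beats A; loses to D, E, and C → score 1.
E: beats A and B; loses to D and C → score 2.
C: beats A, D, B, and E → score 4.
C has the best pairwise record.

C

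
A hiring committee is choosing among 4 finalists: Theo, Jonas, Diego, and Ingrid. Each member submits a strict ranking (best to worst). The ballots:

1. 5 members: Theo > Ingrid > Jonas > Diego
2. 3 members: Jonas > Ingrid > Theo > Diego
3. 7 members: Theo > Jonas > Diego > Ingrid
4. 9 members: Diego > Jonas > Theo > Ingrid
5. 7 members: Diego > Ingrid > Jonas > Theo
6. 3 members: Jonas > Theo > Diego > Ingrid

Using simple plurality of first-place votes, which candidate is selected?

First-place votes: Theo 12, Jonas 6, Diego 16, Ingrid 0.
Diego has the most first-place votes.

Diego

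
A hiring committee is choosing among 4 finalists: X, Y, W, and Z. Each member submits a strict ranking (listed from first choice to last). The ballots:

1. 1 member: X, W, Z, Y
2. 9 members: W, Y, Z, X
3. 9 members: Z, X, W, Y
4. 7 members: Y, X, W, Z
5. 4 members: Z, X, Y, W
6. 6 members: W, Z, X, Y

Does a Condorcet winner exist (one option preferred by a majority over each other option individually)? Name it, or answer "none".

Checking pairwise contests:
Z beats X 28–8.
X beats Y 20–16.
X beats W 21–15.
W beats Z 23–13.
Every option loses at least one head-to-head, so there is no Condorcet winner.

none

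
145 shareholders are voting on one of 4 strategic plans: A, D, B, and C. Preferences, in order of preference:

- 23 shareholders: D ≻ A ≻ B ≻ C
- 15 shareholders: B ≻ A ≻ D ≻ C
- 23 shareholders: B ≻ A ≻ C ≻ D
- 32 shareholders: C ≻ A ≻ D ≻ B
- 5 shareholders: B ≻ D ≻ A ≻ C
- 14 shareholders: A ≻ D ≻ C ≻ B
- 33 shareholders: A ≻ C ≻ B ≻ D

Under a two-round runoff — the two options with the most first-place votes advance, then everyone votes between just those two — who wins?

Round 1 first-place votes: A 47, D 23, B 43, C 32.
A and B advance.
Runoff: A is preferred to B by 102 voters; B by 43.
A wins the runoff.

A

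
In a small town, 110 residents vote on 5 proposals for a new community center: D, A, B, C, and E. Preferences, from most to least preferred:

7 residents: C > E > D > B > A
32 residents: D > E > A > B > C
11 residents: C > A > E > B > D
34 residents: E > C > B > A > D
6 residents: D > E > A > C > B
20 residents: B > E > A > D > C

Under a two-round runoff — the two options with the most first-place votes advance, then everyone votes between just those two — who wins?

Round 1 first-place votes: D 38, A 0, B 20, C 18, E 34.
D and E advance.
Runoff: D is preferred to E by 38 voters; E by 72.
E wins the runoff.

E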